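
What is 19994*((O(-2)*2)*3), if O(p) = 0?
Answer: 0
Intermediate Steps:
19994*((O(-2)*2)*3) = 19994*((0*2)*3) = 19994*(0*3) = 19994*0 = 0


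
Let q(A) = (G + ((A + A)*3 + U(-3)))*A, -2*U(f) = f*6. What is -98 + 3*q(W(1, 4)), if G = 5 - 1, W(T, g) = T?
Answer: -41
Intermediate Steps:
U(f) = -3*f (U(f) = -f*6/2 = -3*f)
G = 4
q(A) = A*(13 + 6*A) (q(A) = (4 + ((A + A)*3 - 3*(-3)))*A = (4 + ((2*A)*3 + 9))*A = (4 + (6*A + 9))*A = (4 + (9 + 6*A))*A = (13 + 6*A)*A = A*(13 + 6*A))
-98 + 3*q(W(1, 4)) = -98 + 3*(1*(13 + 6*1)) = -98 + 3*(1*(13 + 6)) = -98 + 3*(1*19) = -98 + 3*19 = -98 + 57 = -41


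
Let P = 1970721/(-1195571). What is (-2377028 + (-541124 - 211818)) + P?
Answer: -3742103333591/1195571 ≈ -3.1300e+6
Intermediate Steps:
P = -1970721/1195571 (P = 1970721*(-1/1195571) = -1970721/1195571 ≈ -1.6484)
(-2377028 + (-541124 - 211818)) + P = (-2377028 + (-541124 - 211818)) - 1970721/1195571 = (-2377028 - 752942) - 1970721/1195571 = -3129970 - 1970721/1195571 = -3742103333591/1195571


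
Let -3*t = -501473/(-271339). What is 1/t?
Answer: -814017/501473 ≈ -1.6233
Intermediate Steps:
t = -501473/814017 (t = -(-501473)/(3*(-271339)) = -(-501473)*(-1)/(3*271339) = -⅓*501473/271339 = -501473/814017 ≈ -0.61605)
1/t = 1/(-501473/814017) = -814017/501473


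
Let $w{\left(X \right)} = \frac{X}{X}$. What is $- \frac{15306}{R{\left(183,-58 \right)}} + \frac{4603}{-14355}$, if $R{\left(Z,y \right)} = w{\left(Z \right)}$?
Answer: $- \frac{219722233}{14355} \approx -15306.0$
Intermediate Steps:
$w{\left(X \right)} = 1$
$R{\left(Z,y \right)} = 1$
$- \frac{15306}{R{\left(183,-58 \right)}} + \frac{4603}{-14355} = - \frac{15306}{1} + \frac{4603}{-14355} = \left(-15306\right) 1 + 4603 \left(- \frac{1}{14355}\right) = -15306 - \frac{4603}{14355} = - \frac{219722233}{14355}$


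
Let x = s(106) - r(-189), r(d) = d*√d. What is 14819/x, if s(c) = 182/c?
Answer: 1458613/387026998 - 481678893*I*√21/387026998 ≈ 0.0037688 - 5.7033*I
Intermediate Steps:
r(d) = d^(3/2)
x = 91/53 + 567*I*√21 (x = 182/106 - (-189)^(3/2) = 182*(1/106) - (-567)*I*√21 = 91/53 + 567*I*√21 ≈ 1.717 + 2598.3*I)
14819/x = 14819/(91/53 + 567*I*√21)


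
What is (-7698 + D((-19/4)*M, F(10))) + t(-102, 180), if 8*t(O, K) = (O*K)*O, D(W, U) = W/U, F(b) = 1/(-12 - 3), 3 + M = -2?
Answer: 904143/4 ≈ 2.2604e+5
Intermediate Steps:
M = -5 (M = -3 - 2 = -5)
F(b) = -1/15 (F(b) = 1/(-15) = -1/15)
t(O, K) = K*O**2/8 (t(O, K) = ((O*K)*O)/8 = ((K*O)*O)/8 = (K*O**2)/8 = K*O**2/8)
(-7698 + D((-19/4)*M, F(10))) + t(-102, 180) = (-7698 + (-19/4*(-5))/(-1/15)) + (1/8)*180*(-102)**2 = (-7698 + (-19*1/4*(-5))*(-15)) + (1/8)*180*10404 = (-7698 - 19/4*(-5)*(-15)) + 234090 = (-7698 + (95/4)*(-15)) + 234090 = (-7698 - 1425/4) + 234090 = -32217/4 + 234090 = 904143/4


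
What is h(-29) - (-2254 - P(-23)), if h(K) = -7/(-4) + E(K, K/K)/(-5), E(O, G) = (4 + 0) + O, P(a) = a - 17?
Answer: 8883/4 ≈ 2220.8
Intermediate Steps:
P(a) = -17 + a
E(O, G) = 4 + O
h(K) = 19/20 - K/5 (h(K) = -7/(-4) + (4 + K)/(-5) = -7*(-¼) + (4 + K)*(-⅕) = 7/4 + (-⅘ - K/5) = 19/20 - K/5)
h(-29) - (-2254 - P(-23)) = (19/20 - ⅕*(-29)) - (-2254 - (-17 - 23)) = (19/20 + 29/5) - (-2254 - 1*(-40)) = 27/4 - (-2254 + 40) = 27/4 - 1*(-2214) = 27/4 + 2214 = 8883/4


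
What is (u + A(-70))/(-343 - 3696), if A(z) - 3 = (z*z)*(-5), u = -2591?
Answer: 27088/4039 ≈ 6.7066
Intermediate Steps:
A(z) = 3 - 5*z² (A(z) = 3 + (z*z)*(-5) = 3 + z²*(-5) = 3 - 5*z²)
(u + A(-70))/(-343 - 3696) = (-2591 + (3 - 5*(-70)²))/(-343 - 3696) = (-2591 + (3 - 5*4900))/(-4039) = (-2591 + (3 - 24500))*(-1/4039) = (-2591 - 24497)*(-1/4039) = -27088*(-1/4039) = 27088/4039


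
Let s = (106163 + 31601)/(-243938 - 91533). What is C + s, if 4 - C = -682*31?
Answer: 7093732002/335471 ≈ 21146.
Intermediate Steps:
C = 21146 (C = 4 - (-682)*31 = 4 - 1*(-21142) = 4 + 21142 = 21146)
s = -137764/335471 (s = 137764/(-335471) = 137764*(-1/335471) = -137764/335471 ≈ -0.41066)
C + s = 21146 - 137764/335471 = 7093732002/335471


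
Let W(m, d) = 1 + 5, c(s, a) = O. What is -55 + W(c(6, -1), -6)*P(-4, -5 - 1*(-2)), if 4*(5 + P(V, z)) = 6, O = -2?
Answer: -76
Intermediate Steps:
c(s, a) = -2
P(V, z) = -7/2 (P(V, z) = -5 + (¼)*6 = -5 + 3/2 = -7/2)
W(m, d) = 6
-55 + W(c(6, -1), -6)*P(-4, -5 - 1*(-2)) = -55 + 6*(-7/2) = -55 - 21 = -76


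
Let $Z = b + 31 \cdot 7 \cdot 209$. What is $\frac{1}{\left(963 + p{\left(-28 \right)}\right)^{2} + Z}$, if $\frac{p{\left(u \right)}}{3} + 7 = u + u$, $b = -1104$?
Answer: $\frac{1}{643325} \approx 1.5544 \cdot 10^{-6}$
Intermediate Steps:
$p{\left(u \right)} = -21 + 6 u$ ($p{\left(u \right)} = -21 + 3 \left(u + u\right) = -21 + 3 \cdot 2 u = -21 + 6 u$)
$Z = 44249$ ($Z = -1104 + 31 \cdot 7 \cdot 209 = -1104 + 217 \cdot 209 = -1104 + 45353 = 44249$)
$\frac{1}{\left(963 + p{\left(-28 \right)}\right)^{2} + Z} = \frac{1}{\left(963 + \left(-21 + 6 \left(-28\right)\right)\right)^{2} + 44249} = \frac{1}{\left(963 - 189\right)^{2} + 44249} = \frac{1}{774^{2} + 44249} = \frac{1}{599076 + 44249} = \frac{1}{643325}$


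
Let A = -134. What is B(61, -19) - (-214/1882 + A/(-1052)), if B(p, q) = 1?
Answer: 488201/494966 ≈ 0.98633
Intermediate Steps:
B(61, -19) - (-214/1882 + A/(-1052)) = 1 - (-214/1882 - 134/(-1052)) = 1 - (-214*1/1882 - 134*(-1/1052)) = 1 - (-107/941 + 67/526) = 1 - 1*6765/494966 = 1 - 6765/494966 = 488201/494966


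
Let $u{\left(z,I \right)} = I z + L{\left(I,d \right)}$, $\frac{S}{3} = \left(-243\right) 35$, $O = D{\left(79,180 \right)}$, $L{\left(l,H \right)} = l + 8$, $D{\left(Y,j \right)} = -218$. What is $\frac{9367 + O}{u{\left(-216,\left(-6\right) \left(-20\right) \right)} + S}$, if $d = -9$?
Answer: $- \frac{9149}{51307} \approx -0.17832$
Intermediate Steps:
$L{\left(l,H \right)} = 8 + l$
$O = -218$
$S = -25515$ ($S = 3 \left(\left(-243\right) 35\right) = 3 \left(-8505\right) = -25515$)
$u{\left(z,I \right)} = 8 + I + I z$ ($u{\left(z,I \right)} = I z + \left(8 + I\right) = 8 + I + I z$)
$\frac{9367 + O}{u{\left(-216,\left(-6\right) \left(-20\right) \right)} + S} = \frac{9367 - 218}{\left(8 - -120 + \left(-6\right) \left(-20\right) \left(-216\right)\right) - 25515} = \frac{9149}{\left(8 + 120 + 120 \left(-216\right)\right) - 25515} = \frac{9149}{\left(8 + 120 - 25920\right) - 25515} = \frac{9149}{-25792 - 25515} = \frac{9149}{-51307} = 9149 \left(- \frac{1}{51307}\right) = - \frac{9149}{51307}$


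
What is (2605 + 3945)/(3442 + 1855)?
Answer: 6550/5297 ≈ 1.2365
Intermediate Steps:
(2605 + 3945)/(3442 + 1855) = 6550/5297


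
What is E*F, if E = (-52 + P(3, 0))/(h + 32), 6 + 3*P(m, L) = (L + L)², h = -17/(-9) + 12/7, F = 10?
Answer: -34020/2243 ≈ -15.167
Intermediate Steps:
h = 227/63 (h = -17*(-⅑) + 12*(⅐) = 17/9 + 12/7 = 227/63 ≈ 3.6032)
P(m, L) = -2 + 4*L²/3 (P(m, L) = -2 + (L + L)²/3 = -2 + (2*L)²/3 = -2 + (4*L²)/3 = -2 + 4*L²/3)
E = -3402/2243 (E = (-52 + (-2 + (4/3)*0²))/(227/63 + 32) = (-52 + (-2 + (4/3)*0))/(2243/63) = (-52 + (-2 + 0))*(63/2243) = (-52 - 2)*(63/2243) = -54*63/2243 = -3402/2243 ≈ -1.5167)
E*F = -3402/2243*10 = -34020/2243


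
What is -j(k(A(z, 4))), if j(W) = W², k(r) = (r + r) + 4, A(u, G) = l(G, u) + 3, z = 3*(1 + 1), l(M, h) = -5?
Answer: 0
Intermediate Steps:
z = 6 (z = 3*2 = 6)
A(u, G) = -2 (A(u, G) = -5 + 3 = -2)
k(r) = 4 + 2*r (k(r) = 2*r + 4 = 4 + 2*r)
-j(k(A(z, 4))) = -(4 + 2*(-2))² = -(4 - 4)² = -1*0² = -1*0 = 0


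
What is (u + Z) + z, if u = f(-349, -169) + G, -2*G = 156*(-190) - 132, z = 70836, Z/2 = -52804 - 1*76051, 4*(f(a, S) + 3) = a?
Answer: -688313/4 ≈ -1.7208e+5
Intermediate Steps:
f(a, S) = -3 + a/4
Z = -257710 (Z = 2*(-52804 - 1*76051) = 2*(-52804 - 76051) = 2*(-128855) = -257710)
G = 14886 (G = -(156*(-190) - 132)/2 = -(-29640 - 132)/2 = -½*(-29772) = 14886)
u = 59183/4 (u = (-3 + (¼)*(-349)) + 14886 = (-3 - 349/4) + 14886 = -361/4 + 14886 = 59183/4 ≈ 14796.)
(u + Z) + z = (59183/4 - 257710) + 70836 = -971657/4 + 70836 = -688313/4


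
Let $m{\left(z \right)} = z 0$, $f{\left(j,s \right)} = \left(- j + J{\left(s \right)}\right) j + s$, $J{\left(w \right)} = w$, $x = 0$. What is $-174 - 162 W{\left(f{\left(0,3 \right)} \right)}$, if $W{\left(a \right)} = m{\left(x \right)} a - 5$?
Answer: $636$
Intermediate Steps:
$f{\left(j,s \right)} = s + j \left(s - j\right)$ ($f{\left(j,s \right)} = \left(- j + s\right) j + s = \left(s - j\right) j + s = j \left(s - j\right) + s = s + j \left(s - j\right)$)
$m{\left(z \right)} = 0$
$W{\left(a \right)} = -5$ ($W{\left(a \right)} = 0 a - 5 = 0 - 5 = -5$)
$-174 - 162 W{\left(f{\left(0,3 \right)} \right)} = -174 - -810 = -174 + 810 = 636$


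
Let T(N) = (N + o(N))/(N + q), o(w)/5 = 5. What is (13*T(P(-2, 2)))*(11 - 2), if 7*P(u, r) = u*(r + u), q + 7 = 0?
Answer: -2925/7 ≈ -417.86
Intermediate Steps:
q = -7 (q = -7 + 0 = -7)
o(w) = 25 (o(w) = 5*5 = 25)
P(u, r) = u*(r + u)/7 (P(u, r) = (u*(r + u))/7 = u*(r + u)/7)
T(N) = (25 + N)/(-7 + N) (T(N) = (N + 25)/(N - 7) = (25 + N)/(-7 + N))
(13*T(P(-2, 2)))*(11 - 2) = (13*((25 + (⅐)*(-2)*(2 - 2))/(-7 + (⅐)*(-2)*(2 - 2))))*(11 - 2) = (13*((25 + (⅐)*(-2)*0)/(-7 + (⅐)*(-2)*0)))*9 = (13*((25 + 0)/(-7 + 0)))*9 = (13*(25/(-7)))*9 = (13*(-⅐*25))*9 = (13*(-25/7))*9 = -325/7*9 = -2925/7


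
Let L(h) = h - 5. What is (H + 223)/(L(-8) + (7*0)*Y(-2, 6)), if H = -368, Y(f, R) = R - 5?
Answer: 145/13 ≈ 11.154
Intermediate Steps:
Y(f, R) = -5 + R
L(h) = -5 + h
(H + 223)/(L(-8) + (7*0)*Y(-2, 6)) = (-368 + 223)/((-5 - 8) + (7*0)*(-5 + 6)) = -145/(-13 + 0*1) = -145/(-13 + 0) = -145/(-13) = -145*(-1/13) = 145/13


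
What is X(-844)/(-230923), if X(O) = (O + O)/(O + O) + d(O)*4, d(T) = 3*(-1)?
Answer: 1/20993 ≈ 4.7635e-5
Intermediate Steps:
d(T) = -3
X(O) = -11 (X(O) = (O + O)/(O + O) - 3*4 = (2*O)/((2*O)) - 12 = (2*O)*(1/(2*O)) - 12 = 1 - 12 = -11)
X(-844)/(-230923) = -11/(-230923) = -11*(-1/230923) = 1/20993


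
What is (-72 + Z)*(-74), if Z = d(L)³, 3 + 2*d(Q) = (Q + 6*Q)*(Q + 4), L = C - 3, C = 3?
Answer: 22311/4 ≈ 5577.8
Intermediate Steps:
L = 0 (L = 3 - 3 = 0)
d(Q) = -3/2 + 7*Q*(4 + Q)/2 (d(Q) = -3/2 + ((Q + 6*Q)*(Q + 4))/2 = -3/2 + ((7*Q)*(4 + Q))/2 = -3/2 + (7*Q*(4 + Q))/2 = -3/2 + 7*Q*(4 + Q)/2)
Z = -27/8 (Z = (-3/2 + 14*0 + (7/2)*0²)³ = (-3/2 + 0 + (7/2)*0)³ = (-3/2 + 0 + 0)³ = (-3/2)³ = -27/8 ≈ -3.3750)
(-72 + Z)*(-74) = (-72 - 27/8)*(-74) = -603/8*(-74) = 22311/4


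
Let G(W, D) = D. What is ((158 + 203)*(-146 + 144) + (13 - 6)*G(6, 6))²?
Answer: 462400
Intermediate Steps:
((158 + 203)*(-146 + 144) + (13 - 6)*G(6, 6))² = ((158 + 203)*(-146 + 144) + (13 - 6)*6)² = (361*(-2) + 7*6)² = (-722 + 42)² = (-680)² = 462400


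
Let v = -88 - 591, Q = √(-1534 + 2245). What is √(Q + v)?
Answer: √(-679 + 3*√79) ≈ 25.541*I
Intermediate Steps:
Q = 3*√79 (Q = √711 = 3*√79 ≈ 26.665)
v = -679
√(Q + v) = √(3*√79 - 679) = √(-679 + 3*√79)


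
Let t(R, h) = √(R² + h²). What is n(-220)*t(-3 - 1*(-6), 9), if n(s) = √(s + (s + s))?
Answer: 30*I*√66 ≈ 243.72*I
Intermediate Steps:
n(s) = √3*√s (n(s) = √(s + 2*s) = √(3*s) = √3*√s)
n(-220)*t(-3 - 1*(-6), 9) = (√3*√(-220))*√((-3 - 1*(-6))² + 9²) = (√3*(2*I*√55))*√((-3 + 6)² + 81) = (2*I*√165)*√(3² + 81) = (2*I*√165)*√(9 + 81) = (2*I*√165)*√90 = (2*I*√165)*(3*√10) = 30*I*√66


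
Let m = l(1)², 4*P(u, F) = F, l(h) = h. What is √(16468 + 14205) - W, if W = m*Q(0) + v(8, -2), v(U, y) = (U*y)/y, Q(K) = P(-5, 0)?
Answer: -8 + √30673 ≈ 167.14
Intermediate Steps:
P(u, F) = F/4
Q(K) = 0 (Q(K) = (¼)*0 = 0)
v(U, y) = U
m = 1 (m = 1² = 1)
W = 8 (W = 1*0 + 8 = 0 + 8 = 8)
√(16468 + 14205) - W = √(16468 + 14205) - 1*8 = √30673 - 8 = -8 + √30673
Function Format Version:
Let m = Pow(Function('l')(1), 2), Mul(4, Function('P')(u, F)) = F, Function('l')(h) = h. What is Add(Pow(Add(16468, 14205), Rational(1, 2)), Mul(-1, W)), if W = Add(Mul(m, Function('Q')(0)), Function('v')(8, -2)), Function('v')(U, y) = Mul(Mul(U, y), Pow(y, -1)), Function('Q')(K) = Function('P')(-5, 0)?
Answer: Add(-8, Pow(30673, Rational(1, 2))) ≈ 167.14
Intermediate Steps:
Function('P')(u, F) = Mul(Rational(1, 4), F)
Function('Q')(K) = 0 (Function('Q')(K) = Mul(Rational(1, 4), 0) = 0)
Function('v')(U, y) = U
m = 1 (m = Pow(1, 2) = 1)
W = 8 (W = Add(Mul(1, 0), 8) = Add(0, 8) = 8)
Add(Pow(Add(16468, 14205), Rational(1, 2)), Mul(-1, W)) = Add(Pow(Add(16468, 14205), Rational(1, 2)), Mul(-1, 8)) = Add(Pow(30673, Rational(1, 2)), -8) = Add(-8, Pow(30673, Rational(1, 2)))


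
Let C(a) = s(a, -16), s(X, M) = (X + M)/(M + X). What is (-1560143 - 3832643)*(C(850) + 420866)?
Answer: -2269645665462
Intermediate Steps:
s(X, M) = 1 (s(X, M) = (M + X)/(M + X) = 1)
C(a) = 1
(-1560143 - 3832643)*(C(850) + 420866) = (-1560143 - 3832643)*(1 + 420866) = -5392786*420867 = -2269645665462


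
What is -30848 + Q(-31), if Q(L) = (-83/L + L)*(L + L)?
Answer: -29092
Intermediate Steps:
Q(L) = 2*L*(L - 83/L) (Q(L) = (L - 83/L)*(2*L) = 2*L*(L - 83/L))
-30848 + Q(-31) = -30848 + (-166 + 2*(-31)²) = -30848 + (-166 + 2*961) = -30848 + (-166 + 1922) = -30848 + 1756 = -29092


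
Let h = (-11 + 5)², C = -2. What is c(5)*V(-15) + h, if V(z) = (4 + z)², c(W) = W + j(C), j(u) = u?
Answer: 399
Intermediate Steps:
h = 36 (h = (-6)² = 36)
c(W) = -2 + W (c(W) = W - 2 = -2 + W)
c(5)*V(-15) + h = (-2 + 5)*(4 - 15)² + 36 = 3*(-11)² + 36 = 3*121 + 36 = 363 + 36 = 399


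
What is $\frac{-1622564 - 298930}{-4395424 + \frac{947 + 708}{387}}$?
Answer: $\frac{743618178}{1701027433} \approx 0.43716$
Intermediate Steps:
$\frac{-1622564 - 298930}{-4395424 + \frac{947 + 708}{387}} = - \frac{1921494}{-4395424 + \frac{1}{387} \cdot 1655} = - \frac{1921494}{-4395424 + \frac{1655}{387}} = - \frac{1921494}{- \frac{1701027433}{387}} = \left(-1921494\right) \left(- \frac{387}{1701027433}\right) = \frac{743618178}{1701027433}$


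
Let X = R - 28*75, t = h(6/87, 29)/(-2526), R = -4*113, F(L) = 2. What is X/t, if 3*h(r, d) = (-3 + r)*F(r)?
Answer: -280416312/85 ≈ -3.2990e+6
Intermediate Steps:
h(r, d) = -2 + 2*r/3 (h(r, d) = ((-3 + r)*2)/3 = (-6 + 2*r)/3 = -2 + 2*r/3)
R = -452
t = 85/109881 (t = (-2 + 2*(6/87)/3)/(-2526) = (-2 + 2*(6*(1/87))/3)*(-1/2526) = (-2 + (⅔)*(2/29))*(-1/2526) = (-2 + 4/87)*(-1/2526) = -170/87*(-1/2526) = 85/109881 ≈ 0.00077356)
X = -2552 (X = -452 - 28*75 = -452 - 1*2100 = -452 - 2100 = -2552)
X/t = -2552/85/109881 = -2552*109881/85 = -280416312/85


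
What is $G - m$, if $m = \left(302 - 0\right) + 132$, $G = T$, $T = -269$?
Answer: $-703$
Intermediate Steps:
$G = -269$
$m = 434$ ($m = \left(302 + 0\right) + 132 = 302 + 132 = 434$)
$G - m = -269 - 434 = -703$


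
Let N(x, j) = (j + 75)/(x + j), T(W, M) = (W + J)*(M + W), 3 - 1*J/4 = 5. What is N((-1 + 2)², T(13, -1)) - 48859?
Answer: -2980264/61 ≈ -48857.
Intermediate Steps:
J = -8 (J = 12 - 4*5 = 12 - 20 = -8)
T(W, M) = (-8 + W)*(M + W) (T(W, M) = (W - 8)*(M + W) = (-8 + W)*(M + W))
N(x, j) = (75 + j)/(j + x)
N((-1 + 2)², T(13, -1)) - 48859 = (75 + (13² - 8*(-1) - 8*13 - 1*13))/((13² - 8*(-1) - 8*13 - 1*13) + (-1 + 2)²) - 48859 = (75 + (169 + 8 - 104 - 13))/((169 + 8 - 104 - 13) + 1²) - 48859 = (75 + 60)/(60 + 1) - 48859 = 135/61 - 48859 = -2980264/61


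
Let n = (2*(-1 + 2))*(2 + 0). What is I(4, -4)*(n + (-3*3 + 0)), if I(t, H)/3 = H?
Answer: 60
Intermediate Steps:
I(t, H) = 3*H
n = 4 (n = (2*1)*2 = 2*2 = 4)
I(4, -4)*(n + (-3*3 + 0)) = (3*(-4))*(4 + (-3*3 + 0)) = -12*(4 + (-9 + 0)) = -12*(4 - 9) = -12*(-5) = 60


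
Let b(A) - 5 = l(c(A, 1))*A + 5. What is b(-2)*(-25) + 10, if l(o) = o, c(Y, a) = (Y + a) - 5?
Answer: -540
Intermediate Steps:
c(Y, a) = -5 + Y + a
b(A) = 10 + A*(-4 + A) (b(A) = 5 + ((-5 + A + 1)*A + 5) = 5 + ((-4 + A)*A + 5) = 5 + (A*(-4 + A) + 5) = 5 + (5 + A*(-4 + A)) = 10 + A*(-4 + A))
b(-2)*(-25) + 10 = (10 - 2*(-4 - 2))*(-25) + 10 = (10 - 2*(-6))*(-25) + 10 = (10 + 12)*(-25) + 10 = 22*(-25) + 10 = -550 + 10 = -540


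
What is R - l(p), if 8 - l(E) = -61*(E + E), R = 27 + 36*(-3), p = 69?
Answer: -8507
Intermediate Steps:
R = -81 (R = 27 - 108 = -81)
l(E) = 8 + 122*E (l(E) = 8 - (-61)*(E + E) = 8 - (-61)*2*E = 8 - (-122)*E = 8 + 122*E)
R - l(p) = -81 - (8 + 122*69) = -81 - (8 + 8418) = -81 - 1*8426 = -81 - 8426 = -8507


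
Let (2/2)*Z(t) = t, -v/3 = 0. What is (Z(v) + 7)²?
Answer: 49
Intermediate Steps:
v = 0 (v = -3*0 = 0)
Z(t) = t
(Z(v) + 7)² = (0 + 7)² = 7² = 49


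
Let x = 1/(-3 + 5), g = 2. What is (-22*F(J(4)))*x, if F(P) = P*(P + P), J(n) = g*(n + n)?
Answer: -5632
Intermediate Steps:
x = ½ (x = 1/2 = ½ ≈ 0.50000)
J(n) = 4*n (J(n) = 2*(n + n) = 2*(2*n) = 4*n)
F(P) = 2*P² (F(P) = P*(2*P) = 2*P²)
(-22*F(J(4)))*x = -44*(4*4)²*(½) = -44*16²*(½) = -44*256*(½) = -22*512*(½) = -11264*½ = -5632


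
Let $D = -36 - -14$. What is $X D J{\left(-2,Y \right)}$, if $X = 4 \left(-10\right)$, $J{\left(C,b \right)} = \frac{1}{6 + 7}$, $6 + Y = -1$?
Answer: $\frac{880}{13} \approx 67.692$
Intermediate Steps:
$Y = -7$ ($Y = -6 - 1 = -7$)
$J{\left(C,b \right)} = \frac{1}{13}$
$X = -40$
$D = -22$ ($D = -36 + 14 = -22$)
$X D J{\left(-2,Y \right)} = \left(-40\right) \left(-22\right) \frac{1}{13} = 880 \cdot \frac{1}{13} = \frac{880}{13}$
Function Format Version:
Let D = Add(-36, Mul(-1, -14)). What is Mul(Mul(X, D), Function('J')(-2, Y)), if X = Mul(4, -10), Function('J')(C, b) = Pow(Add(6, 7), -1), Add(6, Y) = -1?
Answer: Rational(880, 13) ≈ 67.692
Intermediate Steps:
Y = -7 (Y = Add(-6, -1) = -7)
Function('J')(C, b) = Rational(1, 13) (Function('J')(C, b) = Pow(13, -1) = Rational(1, 13))
X = -40
D = -22 (D = Add(-36, 14) = -22)
Mul(Mul(X, D), Function('J')(-2, Y)) = Mul(Mul(-40, -22), Rational(1, 13)) = Mul(880, Rational(1, 13)) = Rational(880, 13)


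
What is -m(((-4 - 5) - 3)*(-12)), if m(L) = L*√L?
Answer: -1728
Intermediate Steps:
m(L) = L^(3/2)
-m(((-4 - 5) - 3)*(-12)) = -(((-4 - 5) - 3)*(-12))^(3/2) = -((-9 - 3)*(-12))^(3/2) = -(-12*(-12))^(3/2) = -144^(3/2) = -1*1728 = -1728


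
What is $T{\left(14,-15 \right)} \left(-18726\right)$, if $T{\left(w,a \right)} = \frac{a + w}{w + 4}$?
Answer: $\frac{3121}{3} \approx 1040.3$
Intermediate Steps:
$T{\left(w,a \right)} = \frac{a + w}{4 + w}$
$T{\left(14,-15 \right)} \left(-18726\right) = \frac{-15 + 14}{4 + 14} \left(-18726\right) = \frac{1}{18} \left(-1\right) \left(-18726\right) = \left(- \frac{1}{18}\right) \left(-18726\right) = \frac{3121}{3}$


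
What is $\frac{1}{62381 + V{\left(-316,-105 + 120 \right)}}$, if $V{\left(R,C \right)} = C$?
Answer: $\frac{1}{62396} \approx 1.6027 \cdot 10^{-5}$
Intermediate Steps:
$\frac{1}{62381 + V{\left(-316,-105 + 120 \right)}} = \frac{1}{62381 + \left(-105 + 120\right)} = \frac{1}{62381 + 15} = \frac{1}{62396}$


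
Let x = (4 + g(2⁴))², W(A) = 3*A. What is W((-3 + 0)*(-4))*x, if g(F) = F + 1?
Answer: 15876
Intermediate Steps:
g(F) = 1 + F
x = 441 (x = (4 + (1 + 2⁴))² = (4 + (1 + 16))² = (4 + 17)² = 21² = 441)
W((-3 + 0)*(-4))*x = (3*((-3 + 0)*(-4)))*441 = (3*(-3*(-4)))*441 = (3*12)*441 = 36*441 = 15876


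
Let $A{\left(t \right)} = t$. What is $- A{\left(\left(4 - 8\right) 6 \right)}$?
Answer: $24$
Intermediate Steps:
$- A{\left(\left(4 - 8\right) 6 \right)} = - \left(4 - 8\right) 6 = - \left(-4\right) 6 = \left(-1\right) \left(-24\right) = 24$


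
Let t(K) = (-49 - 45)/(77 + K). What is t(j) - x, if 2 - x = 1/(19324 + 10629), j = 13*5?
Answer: -5661046/2126663 ≈ -2.6619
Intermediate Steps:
j = 65
t(K) = -94/(77 + K)
x = 59905/29953 (x = 2 - 1/(19324 + 10629) = 2 - 1/29953 = 59905/29953 ≈ 2.0000)
t(j) - x = -94/(77 + 65) - 1*59905/29953 = -94/142 - 59905/29953 = -94*1/142 - 59905/29953 = -47/71 - 59905/29953 = -5661046/2126663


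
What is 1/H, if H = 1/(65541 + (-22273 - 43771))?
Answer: -503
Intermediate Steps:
H = -1/503 (H = 1/(65541 - 66044) = 1/(-503) = -1/503 ≈ -0.0019881)
1/H = 1/(-1/503) = -503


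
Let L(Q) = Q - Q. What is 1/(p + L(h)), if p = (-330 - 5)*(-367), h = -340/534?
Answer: 1/122945 ≈ 8.1337e-6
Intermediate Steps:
h = -170/267 (h = -340*1/534 = -170/267 ≈ -0.63670)
L(Q) = 0
p = 122945 (p = -335*(-367) = 122945)
1/(p + L(h)) = 1/(122945 + 0) = 1/122945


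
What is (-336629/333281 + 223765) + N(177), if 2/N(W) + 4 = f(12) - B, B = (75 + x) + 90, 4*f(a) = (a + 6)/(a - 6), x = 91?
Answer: 2494696976264/11148787 ≈ 2.2376e+5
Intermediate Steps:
f(a) = (6 + a)/(4*(-6 + a)) (f(a) = ((a + 6)/(a - 6))/4 = ((6 + a)/(-6 + a))/4 = (6 + a)/(4*(-6 + a)))
B = 256 (B = (75 + 91) + 90 = 166 + 90 = 256)
N(W) = -8/1037 (N(W) = 2/(-4 + ((6 + 12)/(4*(-6 + 12)) - 1*256)) = 2/(-4 + ((¼)*18/6 - 256)) = 2/(-4 + ((¼)*(⅙)*18 - 256)) = 2/(-4 + (¾ - 256)) = 2/(-4 - 1021/4) = 2/(-1037/4) = 2*(-4/1037) = -8/1037)
(-336629/333281 + 223765) + N(177) = (-336629/333281 + 223765) - 8/1037 = (-336629*1/333281 + 223765) - 8/1037 = (-10859/10751 + 223765) - 8/1037 = 2405686656/10751 - 8/1037 = 2494696976264/11148787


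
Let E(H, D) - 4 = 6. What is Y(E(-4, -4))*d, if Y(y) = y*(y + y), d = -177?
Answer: -35400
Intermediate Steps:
E(H, D) = 10 (E(H, D) = 4 + 6 = 10)
Y(y) = 2*y² (Y(y) = y*(2*y) = 2*y²)
Y(E(-4, -4))*d = (2*10²)*(-177) = (2*100)*(-177) = 200*(-177) = -35400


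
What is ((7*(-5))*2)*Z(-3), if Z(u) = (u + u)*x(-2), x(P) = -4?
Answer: -1680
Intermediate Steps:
Z(u) = -8*u (Z(u) = (u + u)*(-4) = (2*u)*(-4) = -8*u)
((7*(-5))*2)*Z(-3) = ((7*(-5))*2)*(-8*(-3)) = -35*2*24 = -70*24 = -1680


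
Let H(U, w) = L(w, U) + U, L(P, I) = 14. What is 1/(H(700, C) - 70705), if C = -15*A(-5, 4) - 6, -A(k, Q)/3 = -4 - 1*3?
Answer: -1/69991 ≈ -1.4288e-5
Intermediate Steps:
A(k, Q) = 21 (A(k, Q) = -3*(-4 - 1*3) = -3*(-4 - 3) = -3*(-7) = 21)
C = -321 (C = -15*21 - 6 = -315 - 6 = -321)
H(U, w) = 14 + U
1/(H(700, C) - 70705) = 1/((14 + 700) - 70705) = 1/(714 - 70705) = 1/(-69991) = -1/69991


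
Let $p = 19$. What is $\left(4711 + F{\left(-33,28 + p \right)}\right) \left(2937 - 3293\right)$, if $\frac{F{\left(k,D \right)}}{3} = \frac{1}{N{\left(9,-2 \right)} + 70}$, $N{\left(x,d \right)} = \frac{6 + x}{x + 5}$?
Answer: $- \frac{1668745372}{995} \approx -1.6771 \cdot 10^{6}$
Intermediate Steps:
$N{\left(x,d \right)} = \frac{6 + x}{5 + x}$
$F{\left(k,D \right)} = \frac{42}{995}$ ($F{\left(k,D \right)} = \frac{3}{\frac{6 + 9}{5 + 9} + 70} = \frac{3}{\frac{1}{14} \cdot 15 + 70} = \frac{3}{\frac{15}{14} + 70} = \frac{3}{\frac{995}{14}} = 3 \cdot \frac{14}{995} = \frac{42}{995}$)
$\left(4711 + F{\left(-33,28 + p \right)}\right) \left(2937 - 3293\right) = \left(4711 + \frac{42}{995}\right) \left(2937 - 3293\right) = \frac{4687487}{995} \left(-356\right) = - \frac{1668745372}{995}$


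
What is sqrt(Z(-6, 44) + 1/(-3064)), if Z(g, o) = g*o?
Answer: I*sqrt(619615102)/1532 ≈ 16.248*I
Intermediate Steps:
sqrt(Z(-6, 44) + 1/(-3064)) = sqrt(-6*44 + 1/(-3064)) = sqrt(-264 - 1/3064) = sqrt(-808897/3064) = I*sqrt(619615102)/1532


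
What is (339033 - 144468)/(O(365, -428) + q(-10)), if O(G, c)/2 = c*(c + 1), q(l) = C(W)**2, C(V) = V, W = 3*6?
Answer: 194565/365836 ≈ 0.53184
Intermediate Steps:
W = 18
q(l) = 324 (q(l) = 18**2 = 324)
O(G, c) = 2*c*(1 + c) (O(G, c) = 2*(c*(c + 1)) = 2*(c*(1 + c)) = 2*c*(1 + c))
(339033 - 144468)/(O(365, -428) + q(-10)) = (339033 - 144468)/(2*(-428)*(1 - 428) + 324) = 194565/(2*(-428)*(-427) + 324) = 194565/(365512 + 324) = 194565/365836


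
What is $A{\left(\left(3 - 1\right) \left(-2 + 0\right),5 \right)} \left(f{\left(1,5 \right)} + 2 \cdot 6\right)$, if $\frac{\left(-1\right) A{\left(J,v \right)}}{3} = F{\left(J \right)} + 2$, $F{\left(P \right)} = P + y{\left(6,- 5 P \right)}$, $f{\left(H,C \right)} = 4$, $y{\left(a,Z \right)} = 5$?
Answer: $-144$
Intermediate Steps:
$F{\left(P \right)} = 5 + P$ ($F{\left(P \right)} = P + 5 = 5 + P$)
$A{\left(J,v \right)} = -21 - 3 J$ ($A{\left(J,v \right)} = - 3 \left(\left(5 + J\right) + 2\right) = - 3 \left(7 + J\right) = -21 - 3 J$)
$A{\left(\left(3 - 1\right) \left(-2 + 0\right),5 \right)} \left(f{\left(1,5 \right)} + 2 \cdot 6\right) = \left(-21 - 3 \left(3 - 1\right) \left(-2 + 0\right)\right) \left(4 + 2 \cdot 6\right) = \left(-21 - 3 \cdot 2 \left(-2\right)\right) \left(4 + 12\right) = \left(-21 - -12\right) 16 = \left(-21 + 12\right) 16 = \left(-9\right) 16 = -144$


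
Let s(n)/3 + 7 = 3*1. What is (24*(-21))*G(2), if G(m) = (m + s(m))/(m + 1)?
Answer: 1680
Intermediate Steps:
s(n) = -12 (s(n) = -21 + 3*(3*1) = -21 + 3*3 = -21 + 9 = -12)
G(m) = (-12 + m)/(1 + m) (G(m) = (m - 12)/(m + 1) = (-12 + m)/(1 + m))
(24*(-21))*G(2) = (24*(-21))*((-12 + 2)/(1 + 2)) = -504*(-10)/3 = -168*(-10) = -504*(-10/3) = 1680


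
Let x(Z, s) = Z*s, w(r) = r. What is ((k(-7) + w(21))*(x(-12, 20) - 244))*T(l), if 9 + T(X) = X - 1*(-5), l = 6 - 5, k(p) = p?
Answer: 20328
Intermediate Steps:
l = 1
T(X) = -4 + X (T(X) = -9 + (X - 1*(-5)) = -9 + (X + 5) = -9 + (5 + X) = -4 + X)
((k(-7) + w(21))*(x(-12, 20) - 244))*T(l) = ((-7 + 21)*(-12*20 - 244))*(-4 + 1) = (14*(-240 - 244))*(-3) = (14*(-484))*(-3) = -6776*(-3) = 20328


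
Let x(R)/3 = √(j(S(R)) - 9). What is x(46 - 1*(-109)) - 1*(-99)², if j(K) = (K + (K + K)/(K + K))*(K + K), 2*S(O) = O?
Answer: -9801 + 3*√48634/2 ≈ -9470.2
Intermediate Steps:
S(O) = O/2
j(K) = 2*K*(1 + K) (j(K) = (K + (2*K)/((2*K)))*(2*K) = (K + (2*K)*(1/(2*K)))*(2*K) = (K + 1)*(2*K) = (1 + K)*(2*K) = 2*K*(1 + K))
x(R) = 3*√(-9 + R*(1 + R/2)) (x(R) = 3*√(2*(R/2)*(1 + R/2) - 9) = 3*√(R*(1 + R/2) - 9) = 3*√(-9 + R*(1 + R/2)))
x(46 - 1*(-109)) - 1*(-99)² = 3*√2*√(-18 + (46 - 1*(-109))*(2 + (46 - 1*(-109))))/2 - 1*(-99)² = 3*√2*√(-18 + (46 + 109)*(2 + (46 + 109)))/2 - 1*9801 = 3*√2*√(-18 + 155*(2 + 155))/2 - 9801 = 3*√2*√(-18 + 155*157)/2 - 9801 = 3*√2*√(-18 + 24335)/2 - 9801 = 3*√2*√24317/2 - 9801 = 3*√48634/2 - 9801 = -9801 + 3*√48634/2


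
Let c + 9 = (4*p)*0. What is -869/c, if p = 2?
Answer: 869/9 ≈ 96.556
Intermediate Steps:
c = -9 (c = -9 + (4*2)*0 = -9 + 8*0 = -9 + 0 = -9)
-869/c = -869/(-9) = -869*(-⅑) = 869/9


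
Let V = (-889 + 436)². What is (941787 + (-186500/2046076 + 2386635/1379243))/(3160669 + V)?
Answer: 664440361195132769/2374657222295807726 ≈ 0.27980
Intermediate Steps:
V = 205209 (V = (-453)² = 205209)
(941787 + (-186500/2046076 + 2386635/1379243))/(3160669 + V) = (941787 + (-186500/2046076 + 2386635/1379243))/(3160669 + 205209) = (941787 + (-186500*1/2046076 + 2386635*(1/1379243)))/3365878 = (941787 + (-46625/511519 + 2386635/1379243))*(1/3365878) = (941787 + 1156501943690/705509000117)*(1/3365878) = (664440361195132769/705509000117)*(1/3365878) = 664440361195132769/2374657222295807726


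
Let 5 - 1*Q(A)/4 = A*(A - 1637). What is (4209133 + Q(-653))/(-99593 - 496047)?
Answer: 1772327/595640 ≈ 2.9755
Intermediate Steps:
Q(A) = 20 - 4*A*(-1637 + A) (Q(A) = 20 - 4*A*(A - 1637) = 20 - 4*A*(-1637 + A))
(4209133 + Q(-653))/(-99593 - 496047) = (4209133 + (20 - 4*(-653)**2 + 6548*(-653)))/(-99593 - 496047) = (4209133 + (20 - 4*426409 - 4275844))/(-595640) = (4209133 + (20 - 1705636 - 4275844))*(-1/595640) = (4209133 - 5981460)*(-1/595640) = -1772327*(-1/595640) = 1772327/595640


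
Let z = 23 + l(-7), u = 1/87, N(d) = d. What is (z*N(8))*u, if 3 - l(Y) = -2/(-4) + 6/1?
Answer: 52/29 ≈ 1.7931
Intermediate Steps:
l(Y) = -7/2 (l(Y) = 3 - (-2/(-4) + 6/1) = 3 - (-2*(-¼) + 6*1) = 3 - (½ + 6) = 3 - 1*13/2 = 3 - 13/2 = -7/2)
u = 1/87 ≈ 0.011494
z = 39/2 (z = 23 - 7/2 = 39/2 ≈ 19.500)
(z*N(8))*u = ((39/2)*8)*(1/87) = 156*(1/87) = 52/29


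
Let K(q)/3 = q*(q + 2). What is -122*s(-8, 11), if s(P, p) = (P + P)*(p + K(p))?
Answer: 858880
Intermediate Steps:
K(q) = 3*q*(2 + q) (K(q) = 3*(q*(q + 2)) = 3*(q*(2 + q)) = 3*q*(2 + q))
s(P, p) = 2*P*(p + 3*p*(2 + p)) (s(P, p) = (P + P)*(p + 3*p*(2 + p)) = (2*P)*(p + 3*p*(2 + p)) = 2*P*(p + 3*p*(2 + p)))
-122*s(-8, 11) = -244*(-8)*11*(7 + 3*11) = -244*(-8)*11*(7 + 33) = -244*(-8)*11*40 = -122*(-7040) = 858880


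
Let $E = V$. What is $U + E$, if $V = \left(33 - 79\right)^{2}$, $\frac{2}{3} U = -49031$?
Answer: $- \frac{142861}{2} \approx -71431.0$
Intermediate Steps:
$U = - \frac{147093}{2}$ ($U = \frac{3}{2} \left(-49031\right) = - \frac{147093}{2} \approx -73547.0$)
$V = 2116$ ($V = \left(33 - 79\right)^{2} = \left(-46\right)^{2} = 2116$)
$E = 2116$
$U + E = - \frac{147093}{2} + 2116 = - \frac{142861}{2}$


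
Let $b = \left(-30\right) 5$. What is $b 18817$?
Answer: $-2822550$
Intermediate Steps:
$b = -150$
$b 18817 = \left(-150\right) 18817 = -2822550$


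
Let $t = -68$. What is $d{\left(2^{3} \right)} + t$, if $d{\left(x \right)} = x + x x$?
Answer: $4$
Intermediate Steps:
$d{\left(x \right)} = x + x^{2}$
$d{\left(2^{3} \right)} + t = 2^{3} \left(1 + 2^{3}\right) - 68 = 8 \left(1 + 8\right) - 68 = 8 \cdot 9 - 68 = 72 - 68 = 4$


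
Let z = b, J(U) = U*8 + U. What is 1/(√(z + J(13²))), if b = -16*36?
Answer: √105/315 ≈ 0.032530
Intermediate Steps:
b = -576
J(U) = 9*U (J(U) = 8*U + U = 9*U)
z = -576
1/(√(z + J(13²))) = 1/(√(-576 + 9*13²)) = 1/(√(-576 + 9*169)) = 1/(√(-576 + 1521)) = 1/(√945) = 1/(3*√105) = √105/315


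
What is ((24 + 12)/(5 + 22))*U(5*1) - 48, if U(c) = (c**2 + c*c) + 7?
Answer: 28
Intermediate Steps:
U(c) = 7 + 2*c**2 (U(c) = (c**2 + c**2) + 7 = 2*c**2 + 7 = 7 + 2*c**2)
((24 + 12)/(5 + 22))*U(5*1) - 48 = ((24 + 12)/(5 + 22))*(7 + 2*(5*1)**2) - 48 = (36/27)*(7 + 2*5**2) - 48 = (36*(1/27))*(7 + 2*25) - 48 = 4*(7 + 50)/3 - 48 = (4/3)*57 - 48 = 76 - 48 = 28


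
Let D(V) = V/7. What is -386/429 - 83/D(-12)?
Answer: 81539/1716 ≈ 47.517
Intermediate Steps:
D(V) = V/7 (D(V) = V*(⅐) = V/7)
-386/429 - 83/D(-12) = -386/429 - 83/((⅐)*(-12)) = -386*1/429 - 83/(-12/7) = -386/429 - 83*(-7/12) = -386/429 + 581/12 = 81539/1716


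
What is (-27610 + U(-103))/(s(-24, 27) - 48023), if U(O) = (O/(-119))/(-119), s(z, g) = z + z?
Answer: 390985313/680733431 ≈ 0.57436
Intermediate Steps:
s(z, g) = 2*z
U(O) = O/14161 (U(O) = (O*(-1/119))*(-1/119) = -O/119*(-1/119) = O/14161)
(-27610 + U(-103))/(s(-24, 27) - 48023) = (-27610 + (1/14161)*(-103))/(2*(-24) - 48023) = (-27610 - 103/14161)/(-48 - 48023) = -390985313/14161/(-48071) = -390985313/14161*(-1/48071) = 390985313/680733431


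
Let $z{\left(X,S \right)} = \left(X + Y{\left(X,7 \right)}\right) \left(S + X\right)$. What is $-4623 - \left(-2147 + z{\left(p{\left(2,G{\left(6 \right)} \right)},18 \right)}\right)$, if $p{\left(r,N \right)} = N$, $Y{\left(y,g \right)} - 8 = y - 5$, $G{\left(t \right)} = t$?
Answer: $-2836$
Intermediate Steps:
$Y{\left(y,g \right)} = 3 + y$ ($Y{\left(y,g \right)} = 8 + \left(y - 5\right) = 8 + \left(-5 + y\right) = 3 + y$)
$z{\left(X,S \right)} = \left(3 + 2 X\right) \left(S + X\right)$ ($z{\left(X,S \right)} = \left(X + \left(3 + X\right)\right) \left(S + X\right) = \left(3 + 2 X\right) \left(S + X\right)$)
$-4623 - \left(-2147 + z{\left(p{\left(2,G{\left(6 \right)} \right)},18 \right)}\right) = -4623 - \left(-2111 + 108 + 24 \left(3 + 6\right)\right) = -4623 + \left(2147 - \left(36 + 108 + 18 \cdot 9 + 6 \cdot 9\right)\right) = -4623 + \left(2147 - \left(36 + 108 + 162 + 54\right)\right) = -4623 + \left(2147 - 360\right) = -4623 + 1787 = -2836$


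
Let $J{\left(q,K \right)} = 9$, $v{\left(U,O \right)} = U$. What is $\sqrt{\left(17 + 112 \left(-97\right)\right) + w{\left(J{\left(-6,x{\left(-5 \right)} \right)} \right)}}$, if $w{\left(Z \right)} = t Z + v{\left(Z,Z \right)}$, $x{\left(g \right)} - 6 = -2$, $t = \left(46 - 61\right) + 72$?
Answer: $5 i \sqrt{413} \approx 101.61 i$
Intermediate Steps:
$t = 57$ ($t = -15 + 72 = 57$)
$x{\left(g \right)} = 4$ ($x{\left(g \right)} = 6 - 2 = 4$)
$w{\left(Z \right)} = 58 Z$ ($w{\left(Z \right)} = 57 Z + Z = 58 Z$)
$\sqrt{\left(17 + 112 \left(-97\right)\right) + w{\left(J{\left(-6,x{\left(-5 \right)} \right)} \right)}} = \sqrt{\left(17 + 112 \left(-97\right)\right) + 58 \cdot 9} = \sqrt{\left(17 - 10864\right) + 522} = \sqrt{-10847 + 522} = \sqrt{-10325} = 5 i \sqrt{413}$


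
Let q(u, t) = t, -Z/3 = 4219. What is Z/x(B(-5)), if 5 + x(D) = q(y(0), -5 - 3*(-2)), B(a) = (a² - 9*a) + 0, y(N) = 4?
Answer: 12657/4 ≈ 3164.3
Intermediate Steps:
Z = -12657 (Z = -3*4219 = -12657)
B(a) = a² - 9*a
x(D) = -4 (x(D) = -5 + (-5 - 3*(-2)) = -5 + (-5 + 6) = -5 + 1 = -4)
Z/x(B(-5)) = -12657/(-4) = -12657*(-¼) = 12657/4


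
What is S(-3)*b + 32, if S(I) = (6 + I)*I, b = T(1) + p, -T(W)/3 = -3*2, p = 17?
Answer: -283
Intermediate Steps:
T(W) = 18 (T(W) = -(-9)*2 = -3*(-6) = 18)
b = 35 (b = 18 + 17 = 35)
S(I) = I*(6 + I)
S(-3)*b + 32 = -3*(6 - 3)*35 + 32 = -3*3*35 + 32 = -9*35 + 32 = -315 + 32 = -283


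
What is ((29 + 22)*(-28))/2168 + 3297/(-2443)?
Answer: -379875/189158 ≈ -2.0082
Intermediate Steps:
((29 + 22)*(-28))/2168 + 3297/(-2443) = (51*(-28))*(1/2168) + 3297*(-1/2443) = -1428*1/2168 - 471/349 = -357/542 - 471/349 = -379875/189158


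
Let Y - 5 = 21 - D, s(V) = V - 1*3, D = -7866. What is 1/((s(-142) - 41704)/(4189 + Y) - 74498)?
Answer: -12081/900052187 ≈ -1.3423e-5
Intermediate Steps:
s(V) = -3 + V (s(V) = V - 3 = -3 + V)
Y = 7892 (Y = 5 + (21 - 1*(-7866)) = 5 + (21 + 7866) = 5 + 7887 = 7892)
1/((s(-142) - 41704)/(4189 + Y) - 74498) = 1/(((-3 - 142) - 41704)/(4189 + 7892) - 74498) = 1/((-145 - 41704)/12081 - 74498) = 1/(-41849*1/12081 - 74498) = 1/(-41849/12081 - 74498) = 1/(-900052187/12081) = -12081/900052187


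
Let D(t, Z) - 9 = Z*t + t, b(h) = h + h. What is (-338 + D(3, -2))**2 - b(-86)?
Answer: 110396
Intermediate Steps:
b(h) = 2*h
D(t, Z) = 9 + t + Z*t (D(t, Z) = 9 + (Z*t + t) = 9 + (t + Z*t) = 9 + t + Z*t)
(-338 + D(3, -2))**2 - b(-86) = (-338 + (9 + 3 - 2*3))**2 - 2*(-86) = (-338 + (9 + 3 - 6))**2 - 1*(-172) = (-338 + 6)**2 + 172 = (-332)**2 + 172 = 110224 + 172 = 110396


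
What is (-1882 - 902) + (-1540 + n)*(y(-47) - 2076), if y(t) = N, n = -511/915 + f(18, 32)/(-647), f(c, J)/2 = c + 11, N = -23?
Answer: 1912789699393/592005 ≈ 3.2310e+6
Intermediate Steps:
f(c, J) = 22 + 2*c (f(c, J) = 2*(c + 11) = 2*(11 + c) = 22 + 2*c)
n = -383687/592005 (n = -511/915 + (22 + 2*18)/(-647) = -511*1/915 + (22 + 36)*(-1/647) = -511/915 + 58*(-1/647) = -511/915 - 58/647 = -383687/592005 ≈ -0.64811)
y(t) = -23
(-1882 - 902) + (-1540 + n)*(y(-47) - 2076) = (-1882 - 902) + (-1540 - 383687/592005)*(-23 - 2076) = -2784 - 912071387/592005*(-2099) = -2784 + 1914437841313/592005 = 1912789699393/592005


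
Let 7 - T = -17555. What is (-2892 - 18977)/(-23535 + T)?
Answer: 21869/5973 ≈ 3.6613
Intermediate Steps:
T = 17562 (T = 7 - 1*(-17555) = 7 + 17555 = 17562)
(-2892 - 18977)/(-23535 + T) = (-2892 - 18977)/(-23535 + 17562) = -21869/(-5973) = -21869*(-1/5973) = 21869/5973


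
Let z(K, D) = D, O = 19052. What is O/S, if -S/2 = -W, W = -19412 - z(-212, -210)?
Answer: -4763/9601 ≈ -0.49609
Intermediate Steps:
W = -19202 (W = -19412 - 1*(-210) = -19412 + 210 = -19202)
S = -38404 (S = -(-2)*(-19202) = -2*19202 = -38404)
O/S = 19052/(-38404) = 19052*(-1/38404) = -4763/9601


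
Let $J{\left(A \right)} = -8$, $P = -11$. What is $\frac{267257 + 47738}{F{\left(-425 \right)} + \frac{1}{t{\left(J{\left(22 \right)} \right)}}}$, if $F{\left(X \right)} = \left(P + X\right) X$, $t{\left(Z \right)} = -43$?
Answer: $\frac{13544785}{7967899} \approx 1.6999$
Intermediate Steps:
$F{\left(X \right)} = X \left(-11 + X\right)$ ($F{\left(X \right)} = \left(-11 + X\right) X = X \left(-11 + X\right)$)
$\frac{267257 + 47738}{F{\left(-425 \right)} + \frac{1}{t{\left(J{\left(22 \right)} \right)}}} = \frac{267257 + 47738}{- 425 \left(-11 - 425\right) + \frac{1}{-43}} = \frac{314995}{\left(-425\right) \left(-436\right) - \frac{1}{43}} = \frac{314995}{185300 - \frac{1}{43}} = \frac{314995}{\frac{7967899}{43}} = 314995 \cdot \frac{43}{7967899} = \frac{13544785}{7967899}$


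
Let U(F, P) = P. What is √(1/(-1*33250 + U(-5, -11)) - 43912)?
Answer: I*√48579587474613/33261 ≈ 209.55*I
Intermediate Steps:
√(1/(-1*33250 + U(-5, -11)) - 43912) = √(1/(-1*33250 - 11) - 43912) = √(1/(-33250 - 11) - 43912) = √(1/(-33261) - 43912) = √(-1/33261 - 43912) = √(-1460557033/33261) = I*√48579587474613/33261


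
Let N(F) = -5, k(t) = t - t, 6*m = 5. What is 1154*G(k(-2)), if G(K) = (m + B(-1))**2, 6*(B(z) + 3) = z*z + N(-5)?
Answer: 166753/18 ≈ 9264.1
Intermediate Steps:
m = 5/6 (m = (1/6)*5 = 5/6 ≈ 0.83333)
k(t) = 0
B(z) = -23/6 + z**2/6 (B(z) = -3 + (z*z - 5)/6 = -3 + (z**2 - 5)/6 = -3 + (-5 + z**2)/6 = -3 + (-5/6 + z**2/6) = -23/6 + z**2/6)
G(K) = 289/36 (G(K) = (5/6 + (-23/6 + (1/6)*(-1)**2))**2 = (5/6 + (-23/6 + (1/6)*1))**2 = (5/6 + (-23/6 + 1/6))**2 = (5/6 - 11/3)**2 = (-17/6)**2 = 289/36)
1154*G(k(-2)) = 1154*(289/36) = 166753/18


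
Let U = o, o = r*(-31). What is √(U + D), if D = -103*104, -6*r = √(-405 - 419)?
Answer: √(-96408 + 93*I*√206)/3 ≈ 0.71647 + 103.5*I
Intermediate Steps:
r = -I*√206/3 (r = -√(-405 - 419)/6 = -I*√206/3 ≈ -4.7842*I)
o = 31*I*√206/3 (o = -I*√206/3*(-31) = 31*I*√206/3 ≈ 148.31*I)
U = 31*I*√206/3 ≈ 148.31*I
D = -10712
√(U + D) = √(31*I*√206/3 - 10712) = √(-10712 + 31*I*√206/3)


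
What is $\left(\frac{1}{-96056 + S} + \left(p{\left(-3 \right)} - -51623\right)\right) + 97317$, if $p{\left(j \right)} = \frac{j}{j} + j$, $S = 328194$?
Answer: $\frac{34574169445}{232138} \approx 1.4894 \cdot 10^{5}$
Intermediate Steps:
$p{\left(j \right)} = 1 + j$
$\left(\frac{1}{-96056 + S} + \left(p{\left(-3 \right)} - -51623\right)\right) + 97317 = \left(\frac{1}{-96056 + 328194} + \left(\left(1 - 3\right) - -51623\right)\right) + 97317 = \left(\frac{1}{232138} + \left(-2 + 51623\right)\right) + 97317 = \left(\frac{1}{232138} + 51621\right) + 97317 = \frac{11983195699}{232138} + 97317 = \frac{34574169445}{232138}$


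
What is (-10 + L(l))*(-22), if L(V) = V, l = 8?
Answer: 44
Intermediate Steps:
(-10 + L(l))*(-22) = (-10 + 8)*(-22) = -2*(-22) = 44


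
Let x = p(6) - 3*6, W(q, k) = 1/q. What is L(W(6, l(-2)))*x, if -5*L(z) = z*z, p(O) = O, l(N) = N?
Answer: 1/15 ≈ 0.066667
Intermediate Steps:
L(z) = -z²/5 (L(z) = -z*z/5 = -z²/5)
x = -12 (x = 6 - 3*6 = 6 - 18 = -12)
L(W(6, l(-2)))*x = -(1/6)²/5*(-12) = -(⅙)²/5*(-12) = -⅕*1/36*(-12) = -1/180*(-12) = 1/15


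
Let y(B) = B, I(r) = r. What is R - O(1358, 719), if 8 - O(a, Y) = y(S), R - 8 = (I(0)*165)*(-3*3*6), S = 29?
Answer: 29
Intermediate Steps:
R = 8 (R = 8 + (0*165)*(-3*3*6) = 8 + 0*(-9*6) = 8 + 0*(-54) = 8 + 0 = 8)
O(a, Y) = -21 (O(a, Y) = 8 - 1*29 = 8 - 29 = -21)
R - O(1358, 719) = 8 - 1*(-21) = 8 + 21 = 29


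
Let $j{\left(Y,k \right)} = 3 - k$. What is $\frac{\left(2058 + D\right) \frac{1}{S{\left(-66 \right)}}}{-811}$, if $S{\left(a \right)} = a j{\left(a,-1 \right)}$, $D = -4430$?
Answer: $- \frac{593}{53526} \approx -0.011079$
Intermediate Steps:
$S{\left(a \right)} = 4 a$ ($S{\left(a \right)} = a \left(3 - -1\right) = a \left(3 + 1\right) = a 4 = 4 a$)
$\frac{\left(2058 + D\right) \frac{1}{S{\left(-66 \right)}}}{-811} = \frac{\left(2058 - 4430\right) \frac{1}{4 \left(-66\right)}}{-811} = - \frac{2372}{-264} \left(- \frac{1}{811}\right) = \left(-2372\right) \left(- \frac{1}{264}\right) \left(- \frac{1}{811}\right) = \frac{593}{66} \left(- \frac{1}{811}\right) = - \frac{593}{53526}$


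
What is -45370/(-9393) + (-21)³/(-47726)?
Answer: 45965657/9148782 ≈ 5.0242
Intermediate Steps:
-45370/(-9393) + (-21)³/(-47726) = -45370*(-1/9393) - 9261*(-1/47726) = 45370/9393 + 189/974 = 45965657/9148782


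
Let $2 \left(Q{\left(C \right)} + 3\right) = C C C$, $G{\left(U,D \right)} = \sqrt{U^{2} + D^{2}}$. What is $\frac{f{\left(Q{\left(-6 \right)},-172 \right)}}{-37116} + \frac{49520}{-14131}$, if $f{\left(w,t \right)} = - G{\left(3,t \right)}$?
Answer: $- \frac{49520}{14131} + \frac{\sqrt{29593}}{37116} \approx -3.4997$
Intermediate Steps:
$G{\left(U,D \right)} = \sqrt{D^{2} + U^{2}}$
$Q{\left(C \right)} = -3 + \frac{C^{3}}{2}$ ($Q{\left(C \right)} = -3 + \frac{C C C}{2} = -3 + \frac{C^{2} C}{2} = -3 + \frac{C^{3}}{2}$)
$f{\left(w,t \right)} = - \sqrt{9 + t^{2}}$ ($f{\left(w,t \right)} = - \sqrt{t^{2} + 3^{2}} = - \sqrt{t^{2} + 9} = - \sqrt{9 + t^{2}}$)
$\frac{f{\left(Q{\left(-6 \right)},-172 \right)}}{-37116} + \frac{49520}{-14131} = \frac{\left(-1\right) \sqrt{9 + \left(-172\right)^{2}}}{-37116} + \frac{49520}{-14131} = - \sqrt{9 + 29584} \left(- \frac{1}{37116}\right) + 49520 \left(- \frac{1}{14131}\right) = - \sqrt{29593} \left(- \frac{1}{37116}\right) - \frac{49520}{14131} = \frac{\sqrt{29593}}{37116} - \frac{49520}{14131} = - \frac{49520}{14131} + \frac{\sqrt{29593}}{37116}$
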